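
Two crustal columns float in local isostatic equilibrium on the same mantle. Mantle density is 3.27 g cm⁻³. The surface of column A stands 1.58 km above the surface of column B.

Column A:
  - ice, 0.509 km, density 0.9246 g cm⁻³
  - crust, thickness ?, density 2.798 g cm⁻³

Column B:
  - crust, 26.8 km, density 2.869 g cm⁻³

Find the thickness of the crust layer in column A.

31.2 km

Take the compensation level at the base of the deeper column (depth z_c below the surface of column A) and equate Σ ρ_i t_i down to z_c; mantle fills any gap and the z_c terms cancel.
Column A: 0.509×0.9246 + x×2.798 + (z_c − 0.509 − x)×3.27
Column B: 1.58×0 + 26.8×2.869 + (z_c − 1.58 − 26.8)×3.27
The z_c×3.27 term appears on both sides and cancels. Collect the known terms of each column as K = Σ(ρt)_known − 3.27 × (depth of known layers): K_A = 0.4706214 − 3.27×0.509 = −1.1938086; K_B = 76.8892 − 3.27×(1.58 + 26.8) = −15.9134.
Balance: K_A − x×(3.27 − 2.798) = K_B, so x = (K_A − K_B)/(3.27 − 2.798) = 14.7196/0.472 = 31.2 km.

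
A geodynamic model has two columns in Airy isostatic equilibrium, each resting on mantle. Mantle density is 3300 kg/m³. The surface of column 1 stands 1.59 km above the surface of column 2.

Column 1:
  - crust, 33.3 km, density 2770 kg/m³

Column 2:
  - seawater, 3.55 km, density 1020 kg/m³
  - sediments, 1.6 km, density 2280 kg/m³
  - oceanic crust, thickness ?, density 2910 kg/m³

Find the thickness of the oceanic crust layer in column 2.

Take the compensation level at the base of the deeper column (depth z_c below the surface of column 1) and equate Σ ρ_i t_i down to z_c; mantle fills any gap and the z_c terms cancel.
Column 1: 33.3×2770 + (z_c − 33.3)×3300
Column 2: 1.59×0 + 3.55×1020 + 1.6×2280 + x×2910 + (z_c − 1.59 − 5.15 − x)×3300
The z_c×3300 term appears on both sides and cancels. Collect the known terms of each column as K = Σ(ρt)_known − 3300 × (depth of known layers): K_1 = 92241 − 3300×33.3 = −17649; K_2 = 7269 − 3300×(1.59 + 5.15) = −14973.
Balance: K_1 = K_2 − x×(3300 − 2910), so x = (K_2 − K_1)/(3300 − 2910) = 2676/390 = 6.86 km.

6.86 km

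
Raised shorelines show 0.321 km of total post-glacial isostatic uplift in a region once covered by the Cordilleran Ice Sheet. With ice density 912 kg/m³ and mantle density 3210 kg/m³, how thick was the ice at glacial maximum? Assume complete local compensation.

u = t ρ_ice/ρ_m → t = u ρ_m/ρ_ice = 0.321 km × 3210/912 = 1.13 km.

1.13 km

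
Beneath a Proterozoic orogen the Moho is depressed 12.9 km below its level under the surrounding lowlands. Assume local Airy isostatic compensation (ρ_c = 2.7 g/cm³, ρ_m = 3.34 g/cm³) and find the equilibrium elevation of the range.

For local isostatic compensation: ρ_c h = (ρ_m − ρ_c) r.
h = r (ρ_m − ρ_c) / ρ_c = 12.9 km × (3.34 − 2.7) / 2.7 = 3.06 km.

3.06 km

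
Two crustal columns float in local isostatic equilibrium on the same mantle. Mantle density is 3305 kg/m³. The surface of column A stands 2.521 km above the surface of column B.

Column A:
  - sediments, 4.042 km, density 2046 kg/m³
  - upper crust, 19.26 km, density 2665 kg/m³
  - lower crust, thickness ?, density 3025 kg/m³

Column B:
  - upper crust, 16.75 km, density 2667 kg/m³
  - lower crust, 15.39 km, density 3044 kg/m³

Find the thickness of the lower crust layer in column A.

20.1 km

Take the compensation level at the base of the deeper column (depth z_c below the surface of column A) and equate Σ ρ_i t_i down to z_c; mantle fills any gap and the z_c terms cancel.
Column A: 4.042×2046 + 19.26×2665 + x×3025 + (z_c − 23.302 − x)×3305
Column B: 2.521×0 + 16.75×2667 + 15.39×3044 + (z_c − 2.521 − 32.14)×3305
The z_c×3305 term appears on both sides and cancels. Collect the known terms of each column as K = Σ(ρt)_known − 3305 × (depth of known layers): K_A = 59597.832 − 3305×23.302 = −17415.278; K_B = 91519.41 − 3305×(2.521 + 32.14) = −23035.195.
Balance: K_A − x×(3305 − 3025) = K_B, so x = (K_A − K_B)/(3305 − 3025) = 5619.92/280 = 20.1 km.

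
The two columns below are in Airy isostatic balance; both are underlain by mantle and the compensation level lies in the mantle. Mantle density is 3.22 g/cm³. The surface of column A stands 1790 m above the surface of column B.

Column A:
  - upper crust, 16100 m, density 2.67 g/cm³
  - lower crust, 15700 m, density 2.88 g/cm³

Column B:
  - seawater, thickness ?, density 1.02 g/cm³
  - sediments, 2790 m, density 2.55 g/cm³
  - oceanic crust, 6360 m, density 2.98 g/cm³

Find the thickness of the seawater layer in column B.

Take the compensation level at the base of the deeper column (depth z_c below the surface of column A) and equate Σ ρ_i t_i down to z_c; mantle fills any gap and the z_c terms cancel.
Column A: 16100×2.67 + 15700×2.88 + (z_c − 31800)×3.22
Column B: 1790×0 + x×1.02 + 2790×2.55 + 6360×2.98 + (z_c − 1790 − 9150 − x)×3.22
The z_c×3.22 term appears on both sides and cancels. Collect the known terms of each column as K = Σ(ρt)_known − 3.22 × (depth of known layers): K_A = 88203 − 3.22×31800 = −14193; K_B = 26067.3 − 3.22×(1790 + 9150) = −9159.5.
Balance: K_A = K_B − x×(3.22 − 1.02), so x = (K_B − K_A)/(3.22 − 1.02) = 5033.5/2.2 = 2290 m.

2290 m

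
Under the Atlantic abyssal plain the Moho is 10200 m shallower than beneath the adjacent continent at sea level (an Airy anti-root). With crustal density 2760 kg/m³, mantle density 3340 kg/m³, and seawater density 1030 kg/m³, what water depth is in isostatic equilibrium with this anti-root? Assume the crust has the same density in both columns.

3420 m

Replacing a thickness d of crust by seawater at the top must be balanced by replacing crust with mantle at the base: d (ρ_c − ρ_w) = a (ρ_m − ρ_c).
d = a (ρ_m − ρ_c)/(ρ_c − ρ_w) = 10200 m × 580/1730 = 3420 m.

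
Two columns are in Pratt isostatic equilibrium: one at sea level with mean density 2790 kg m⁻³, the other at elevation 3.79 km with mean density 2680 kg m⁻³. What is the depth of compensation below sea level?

ρ_ref D = ρ (D + h) → D (ρ_ref − ρ) = ρ h.
D = ρ h/(ρ_ref − ρ) = 2680 × 3.79 km/(2790 − 2680) = 92.3 km.

92.3 km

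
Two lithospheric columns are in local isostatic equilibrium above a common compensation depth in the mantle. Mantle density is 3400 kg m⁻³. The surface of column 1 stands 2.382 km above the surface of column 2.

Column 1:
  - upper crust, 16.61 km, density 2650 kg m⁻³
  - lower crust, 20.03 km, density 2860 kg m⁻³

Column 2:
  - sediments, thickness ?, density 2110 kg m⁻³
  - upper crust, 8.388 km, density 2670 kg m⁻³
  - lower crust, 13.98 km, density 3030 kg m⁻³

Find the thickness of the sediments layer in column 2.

3.01 km

Take the compensation level at the base of the deeper column (depth z_c below the surface of column 1) and equate Σ ρ_i t_i down to z_c; mantle fills any gap and the z_c terms cancel.
Column 1: 16.61×2650 + 20.03×2860 + (z_c − 36.64)×3400
Column 2: 2.382×0 + x×2110 + 8.388×2670 + 13.98×3030 + (z_c − 2.382 − 22.368 − x)×3400
The z_c×3400 term appears on both sides and cancels. Collect the known terms of each column as K = Σ(ρt)_known − 3400 × (depth of known layers): K_1 = 101302.3 − 3400×36.64 = −23273.7; K_2 = 64755.36 − 3400×(2.382 + 22.368) = −19394.64.
Balance: K_1 = K_2 − x×(3400 − 2110), so x = (K_2 − K_1)/(3400 − 2110) = 3879.06/1290 = 3.01 km.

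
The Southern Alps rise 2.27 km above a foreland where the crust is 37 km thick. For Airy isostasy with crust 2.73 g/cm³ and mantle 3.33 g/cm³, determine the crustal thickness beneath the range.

49.6 km

Root depth r = h ρ_c / (ρ_m − ρ_c) = 2.27 km × 2.73 / 0.6 = 10.33 km.
Total thickness = T + h + r = 37 km + 2.27 km + 10.33 km = 49.6 km.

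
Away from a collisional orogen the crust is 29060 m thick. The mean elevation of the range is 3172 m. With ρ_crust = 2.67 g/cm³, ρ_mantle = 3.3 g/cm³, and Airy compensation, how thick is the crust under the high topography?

Root depth r = h ρ_c / (ρ_m − ρ_c) = 3172 m × 2.67 / 0.63 = 13440 m.
Total thickness = T + h + r = 29060 m + 3172 m + 13440 m = 45700 m.

45700 m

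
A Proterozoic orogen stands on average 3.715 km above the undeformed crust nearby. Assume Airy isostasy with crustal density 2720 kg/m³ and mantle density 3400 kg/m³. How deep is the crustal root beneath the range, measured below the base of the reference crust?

By Archimedes' principle applied to the lithosphere: the weight of the topography is balanced by the buoyancy of the root, ρ_c h = (ρ_m − ρ_c) r.
r = h · ρ_c / (ρ_m − ρ_c) = 3.715 km × 2720 / (3400 − 2720) = 14.9 km.

14.9 km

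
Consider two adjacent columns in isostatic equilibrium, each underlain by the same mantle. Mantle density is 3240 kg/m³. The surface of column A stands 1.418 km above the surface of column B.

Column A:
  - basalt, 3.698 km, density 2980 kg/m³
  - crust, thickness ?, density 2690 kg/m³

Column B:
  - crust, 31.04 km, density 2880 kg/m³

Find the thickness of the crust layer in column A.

26.9 km

Take the compensation level at the base of the deeper column (depth z_c below the surface of column A) and equate Σ ρ_i t_i down to z_c; mantle fills any gap and the z_c terms cancel.
Column A: 3.698×2980 + x×2690 + (z_c − 3.698 − x)×3240
Column B: 1.418×0 + 31.04×2880 + (z_c − 1.418 − 31.04)×3240
The z_c×3240 term appears on both sides and cancels. Collect the known terms of each column as K = Σ(ρt)_known − 3240 × (depth of known layers): K_A = 11020.04 − 3240×3.698 = −961.48; K_B = 89395.2 − 3240×(1.418 + 31.04) = −15768.72.
Balance: K_A − x×(3240 − 2690) = K_B, so x = (K_A − K_B)/(3240 − 2690) = 14807.2/550 = 26.9 km.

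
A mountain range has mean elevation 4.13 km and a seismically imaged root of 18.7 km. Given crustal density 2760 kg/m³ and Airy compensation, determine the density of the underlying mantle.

3370 kg/m³

Airy balance: ρ_c h = (ρ_m − ρ_c) r → ρ_m = ρ_c (1 + h/r).
ρ_m = 2760 × (1 + 4.13 km/18.7 km) = 3370 kg/m³.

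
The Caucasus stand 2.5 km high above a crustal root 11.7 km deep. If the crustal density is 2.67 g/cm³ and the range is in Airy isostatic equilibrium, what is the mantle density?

3.24 g/cm³

Airy balance: ρ_c h = (ρ_m − ρ_c) r → ρ_m = ρ_c (1 + h/r).
ρ_m = 2.67 × (1 + 2.5 km/11.7 km) = 3.24 g/cm³.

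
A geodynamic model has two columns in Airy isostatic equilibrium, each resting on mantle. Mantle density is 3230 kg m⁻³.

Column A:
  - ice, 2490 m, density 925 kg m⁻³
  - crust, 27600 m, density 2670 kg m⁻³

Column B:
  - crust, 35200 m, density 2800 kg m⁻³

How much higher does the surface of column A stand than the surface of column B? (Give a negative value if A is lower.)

1880 m

For any compensation level in the mantle, the mantle terms cancel and isostasy reduces to e = (Σt_A − Σt_B) − (Σ(ρt)_A − Σ(ρt)_B) / ρ_m.
Σt_A = 30090 m; Σt_B = 35200 m; Σ(ρt)_A = 75995250; Σ(ρt)_B = 98560000 (in m·kg m⁻³).
e = (30090 − 35200) − (75995250 − 98560000) / 3230 = 1880 m.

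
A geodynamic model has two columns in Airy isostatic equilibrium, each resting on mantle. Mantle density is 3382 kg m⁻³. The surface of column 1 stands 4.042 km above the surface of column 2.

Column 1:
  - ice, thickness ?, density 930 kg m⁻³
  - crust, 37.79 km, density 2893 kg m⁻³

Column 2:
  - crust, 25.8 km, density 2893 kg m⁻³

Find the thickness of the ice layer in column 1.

Take the compensation level at the base of the deeper column (depth z_c below the surface of column 1) and equate Σ ρ_i t_i down to z_c; mantle fills any gap and the z_c terms cancel.
Column 1: x×930 + 37.79×2893 + (z_c − 37.79 − x)×3382
Column 2: 4.042×0 + 25.8×2893 + (z_c − 4.042 − 25.8)×3382
The z_c×3382 term appears on both sides and cancels. Collect the known terms of each column as K = Σ(ρt)_known − 3382 × (depth of known layers): K_1 = 109326.47 − 3382×37.79 = −18479.31; K_2 = 74639.4 − 3382×(4.042 + 25.8) = −26286.244.
Balance: K_1 − x×(3382 − 930) = K_2, so x = (K_1 − K_2)/(3382 − 930) = 7806.93/2452 = 3.18 km.

3.18 km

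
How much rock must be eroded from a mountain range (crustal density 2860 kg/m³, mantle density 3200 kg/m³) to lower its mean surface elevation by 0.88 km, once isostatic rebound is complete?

Net drop Δ = e − u = e − e ρ_c/ρ_m = e (ρ_m − ρ_c)/ρ_m.
e = Δ ρ_m/(ρ_m − ρ_c) = 0.88 km × 3200/340 = 8.28 km.

8.28 km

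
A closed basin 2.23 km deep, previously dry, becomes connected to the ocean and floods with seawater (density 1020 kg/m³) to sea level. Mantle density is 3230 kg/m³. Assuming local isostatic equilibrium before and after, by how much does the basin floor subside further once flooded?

After flooding the water column is d + s deep. Its weight must equal the weight of mantle displaced by the extra subsidence s: (d + s) ρ_w = s ρ_m.
s = d ρ_w / (ρ_m − ρ_w) = 2.23 km × 1020/(3230 − 1020) = 1.03 km.

1.03 km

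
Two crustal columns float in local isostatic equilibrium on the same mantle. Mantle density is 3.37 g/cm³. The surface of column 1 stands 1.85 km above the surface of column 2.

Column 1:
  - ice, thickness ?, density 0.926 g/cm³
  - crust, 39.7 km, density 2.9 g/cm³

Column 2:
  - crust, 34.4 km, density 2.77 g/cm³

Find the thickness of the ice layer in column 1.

3.36 km

Take the compensation level at the base of the deeper column (depth z_c below the surface of column 1) and equate Σ ρ_i t_i down to z_c; mantle fills any gap and the z_c terms cancel.
Column 1: x×0.926 + 39.7×2.9 + (z_c − 39.7 − x)×3.37
Column 2: 1.85×0 + 34.4×2.77 + (z_c − 1.85 − 34.4)×3.37
The z_c×3.37 term appears on both sides and cancels. Collect the known terms of each column as K = Σ(ρt)_known − 3.37 × (depth of known layers): K_1 = 115.13 − 3.37×39.7 = −18.659; K_2 = 95.288 − 3.37×(1.85 + 34.4) = −26.8745.
Balance: K_1 − x×(3.37 − 0.926) = K_2, so x = (K_1 − K_2)/(3.37 − 0.926) = 8.2155/2.444 = 3.36 km.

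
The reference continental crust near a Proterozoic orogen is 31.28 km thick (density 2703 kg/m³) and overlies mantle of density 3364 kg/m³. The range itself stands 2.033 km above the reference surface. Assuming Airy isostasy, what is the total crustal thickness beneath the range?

41.6 km

Root depth r = h ρ_c / (ρ_m − ρ_c) = 2.033 km × 2703 / 661 = 8.313 km.
Total thickness = T + h + r = 31.28 km + 2.033 km + 8.313 km = 41.6 km.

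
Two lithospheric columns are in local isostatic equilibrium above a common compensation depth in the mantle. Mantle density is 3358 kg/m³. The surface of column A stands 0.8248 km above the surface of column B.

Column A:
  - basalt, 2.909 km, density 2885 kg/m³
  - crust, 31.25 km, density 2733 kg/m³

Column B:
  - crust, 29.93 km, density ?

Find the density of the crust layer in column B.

Take the compensation level at the base of the deeper column (depth z_c below the surface of column A) and equate Σ ρ_i t_i down to z_c; mantle fills any gap and the z_c terms cancel.
Column A: 2.909×2885 + 31.25×2733 + (z_c − 34.159)×3358
Column B: 0.8248×0 + 29.93×ρ + (z_c − 0.8248 − 29.93)×3358
The z_c×3358 term appears on both sides and cancels. Collect the known terms of each column as K = Σ(ρt)_known − 3358 × (depth of known layers): K_A = 93798.715 − 3358×34.159 = −20907.207; K_B = 0 − 3358×(0.8248 + 29.93) = −103274.618.
Balance: K_A = K_B + 29.93×ρ, so ρ = (K_A − K_B)/29.93 = 82367.4/29.93 = 2750 kg/m³.

2750 kg/m³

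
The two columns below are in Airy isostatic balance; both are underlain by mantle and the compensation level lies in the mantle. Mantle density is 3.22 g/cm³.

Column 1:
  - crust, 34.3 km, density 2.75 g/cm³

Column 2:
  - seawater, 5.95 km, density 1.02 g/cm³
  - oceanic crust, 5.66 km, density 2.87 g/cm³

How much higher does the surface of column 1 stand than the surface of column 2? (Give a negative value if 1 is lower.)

0.326 km

For any compensation level in the mantle, the mantle terms cancel and isostasy reduces to e = (Σt_1 − Σt_2) − (Σ(ρt)_1 − Σ(ρt)_2) / ρ_m.
Σt_1 = 34.3 km; Σt_2 = 11.61 km; Σ(ρt)_1 = 94.325; Σ(ρt)_2 = 22.3132 (in km·g/cm³).
e = (34.3 − 11.61) − (94.325 − 22.3132) / 3.22 = 0.326 km.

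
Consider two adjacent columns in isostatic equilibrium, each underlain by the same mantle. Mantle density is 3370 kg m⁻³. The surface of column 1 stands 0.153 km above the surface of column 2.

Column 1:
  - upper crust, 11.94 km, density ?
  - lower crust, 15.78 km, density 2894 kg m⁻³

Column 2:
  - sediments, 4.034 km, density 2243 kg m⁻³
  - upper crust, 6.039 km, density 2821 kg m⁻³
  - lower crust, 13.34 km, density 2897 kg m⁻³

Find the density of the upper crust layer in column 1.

2770 kg m⁻³

Take the compensation level at the base of the deeper column (depth z_c below the surface of column 1) and equate Σ ρ_i t_i down to z_c; mantle fills any gap and the z_c terms cancel.
Column 1: 11.94×ρ + 15.78×2894 + (z_c − 27.72)×3370
Column 2: 0.153×0 + 4.034×2243 + 6.039×2821 + 13.34×2897 + (z_c − 0.153 − 23.413)×3370
The z_c×3370 term appears on both sides and cancels. Collect the known terms of each column as K = Σ(ρt)_known − 3370 × (depth of known layers): K_1 = 45667.32 − 3370×27.72 = −47749.08; K_2 = 64730.261 − 3370×(0.153 + 23.413) = −14687.159.
Balance: K_1 + 11.94×ρ = K_2, so ρ = (K_2 − K_1)/11.94 = 33061.9/11.94 = 2770 kg m⁻³.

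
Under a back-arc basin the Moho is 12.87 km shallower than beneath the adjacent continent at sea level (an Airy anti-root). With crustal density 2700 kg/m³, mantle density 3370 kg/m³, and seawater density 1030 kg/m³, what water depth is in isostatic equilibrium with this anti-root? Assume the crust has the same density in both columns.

Replacing a thickness d of crust by seawater at the top must be balanced by replacing crust with mantle at the base: d (ρ_c − ρ_w) = a (ρ_m − ρ_c).
d = a (ρ_m − ρ_c)/(ρ_c − ρ_w) = 12.87 km × 670/1670 = 5.16 km.

5.16 km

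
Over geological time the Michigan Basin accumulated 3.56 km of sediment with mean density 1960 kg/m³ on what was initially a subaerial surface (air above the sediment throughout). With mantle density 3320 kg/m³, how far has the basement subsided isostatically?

Subaerial load: s = t ρ_sed / ρ_m = 3.56 km × 1960/3320 = 2.1 km.

2.1 km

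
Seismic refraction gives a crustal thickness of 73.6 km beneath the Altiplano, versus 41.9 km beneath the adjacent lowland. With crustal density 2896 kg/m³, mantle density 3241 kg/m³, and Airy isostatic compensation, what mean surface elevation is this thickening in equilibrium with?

Excess crust Δ = 73.6 km − 41.9 km = 31.7 km, split between elevation h and root r with h + r = Δ.
Airy balance ρ_c h = (ρ_m − ρ_c) r gives r = h ρ_c/(ρ_m − ρ_c), so h (1 + ρ_c/(ρ_m − ρ_c)) = Δ, i.e. h = Δ (ρ_m − ρ_c)/ρ_m.
h = 31.7 km × 345/3241 = 3.37 km.

3.37 km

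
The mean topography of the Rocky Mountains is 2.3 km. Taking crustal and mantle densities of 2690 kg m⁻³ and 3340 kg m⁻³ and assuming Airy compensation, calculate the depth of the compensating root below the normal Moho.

9.52 km

For local isostatic compensation: the weight of the topography is balanced by the buoyancy of the root, ρ_c h = (ρ_m − ρ_c) r.
r = h · ρ_c / (ρ_m − ρ_c) = 2.3 km × 2690 / (3340 − 2690) = 9.52 km.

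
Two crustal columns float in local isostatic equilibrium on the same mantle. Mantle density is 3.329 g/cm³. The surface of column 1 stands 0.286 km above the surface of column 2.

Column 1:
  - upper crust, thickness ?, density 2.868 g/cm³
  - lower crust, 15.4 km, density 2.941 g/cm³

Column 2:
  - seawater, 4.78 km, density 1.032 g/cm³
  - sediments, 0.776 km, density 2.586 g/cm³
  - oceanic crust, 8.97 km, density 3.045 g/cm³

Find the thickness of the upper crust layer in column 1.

Take the compensation level at the base of the deeper column (depth z_c below the surface of column 1) and equate Σ ρ_i t_i down to z_c; mantle fills any gap and the z_c terms cancel.
Column 1: x×2.868 + 15.4×2.941 + (z_c − 15.4 − x)×3.329
Column 2: 0.286×0 + 4.78×1.032 + 0.776×2.586 + 8.97×3.045 + (z_c − 0.286 − 14.526)×3.329
The z_c×3.329 term appears on both sides and cancels. Collect the known terms of each column as K = Σ(ρt)_known − 3.329 × (depth of known layers): K_1 = 45.2914 − 3.329×15.4 = −5.9752; K_2 = 34.253346 − 3.329×(0.286 + 14.526) = −15.055802.
Balance: K_1 − x×(3.329 − 2.868) = K_2, so x = (K_1 − K_2)/(3.329 − 2.868) = 9.0806/0.461 = 19.7 km.

19.7 km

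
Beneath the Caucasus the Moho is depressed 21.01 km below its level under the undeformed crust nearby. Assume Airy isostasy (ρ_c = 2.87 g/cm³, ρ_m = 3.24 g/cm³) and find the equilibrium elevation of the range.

2.71 km

Balancing pressure at the compensation depth: ρ_c h = (ρ_m − ρ_c) r.
h = r (ρ_m − ρ_c) / ρ_c = 21.01 km × (3.24 − 2.87) / 2.87 = 2.71 km.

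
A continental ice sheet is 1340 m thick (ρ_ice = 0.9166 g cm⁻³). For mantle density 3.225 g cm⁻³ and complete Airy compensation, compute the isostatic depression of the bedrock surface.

Equating mass per unit area of the two columns: the ice load ρ_ice t is balanced by mantle displaced below, ρ_m s.
s = t ρ_ice / ρ_m = 1340 m × 0.9166/3.225 = 381 m.

381 m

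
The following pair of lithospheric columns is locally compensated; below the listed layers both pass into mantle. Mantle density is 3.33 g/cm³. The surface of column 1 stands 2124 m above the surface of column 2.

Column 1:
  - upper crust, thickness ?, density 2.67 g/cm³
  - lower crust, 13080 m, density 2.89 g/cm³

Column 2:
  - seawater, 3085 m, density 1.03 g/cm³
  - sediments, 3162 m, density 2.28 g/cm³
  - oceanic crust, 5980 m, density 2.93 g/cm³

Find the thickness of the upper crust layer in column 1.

Take the compensation level at the base of the deeper column (depth z_c below the surface of column 1) and equate Σ ρ_i t_i down to z_c; mantle fills any gap and the z_c terms cancel.
Column 1: x×2.67 + 13080×2.89 + (z_c − 13080 − x)×3.33
Column 2: 2124×0 + 3085×1.03 + 3162×2.28 + 5980×2.93 + (z_c − 2124 − 12227)×3.33
The z_c×3.33 term appears on both sides and cancels. Collect the known terms of each column as K = Σ(ρt)_known − 3.33 × (depth of known layers): K_1 = 37801.2 − 3.33×13080 = −5755.2; K_2 = 27908.31 − 3.33×(2124 + 12227) = −19880.52.
Balance: K_1 − x×(3.33 − 2.67) = K_2, so x = (K_1 − K_2)/(3.33 − 2.67) = 14125.3/0.66 = 21400 m.

21400 m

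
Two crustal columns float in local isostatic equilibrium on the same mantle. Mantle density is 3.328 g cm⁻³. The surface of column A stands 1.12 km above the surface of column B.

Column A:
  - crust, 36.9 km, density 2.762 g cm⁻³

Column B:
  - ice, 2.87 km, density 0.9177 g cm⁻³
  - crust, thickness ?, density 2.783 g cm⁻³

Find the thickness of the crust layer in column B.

Take the compensation level at the base of the deeper column (depth z_c below the surface of column A) and equate Σ ρ_i t_i down to z_c; mantle fills any gap and the z_c terms cancel.
Column A: 36.9×2.762 + (z_c − 36.9)×3.328
Column B: 1.12×0 + 2.87×0.9177 + x×2.783 + (z_c − 1.12 − 2.87 − x)×3.328
The z_c×3.328 term appears on both sides and cancels. Collect the known terms of each column as K = Σ(ρt)_known − 3.328 × (depth of known layers): K_A = 101.9178 − 3.328×36.9 = −20.8854; K_B = 2.633799 − 3.328×(1.12 + 2.87) = −10.644921.
Balance: K_A = K_B − x×(3.328 − 2.783), so x = (K_B − K_A)/(3.328 − 2.783) = 10.2405/0.545 = 18.8 km.

18.8 km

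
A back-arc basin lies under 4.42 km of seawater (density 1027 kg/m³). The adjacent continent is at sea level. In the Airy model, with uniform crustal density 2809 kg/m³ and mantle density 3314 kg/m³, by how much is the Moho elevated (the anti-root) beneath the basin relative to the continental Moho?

15.6 km

Equating mass per unit area of the two columns: replacing crust with seawater at the top is compensated by replacing crust with mantle at the base: d (ρ_c − ρ_w) = a (ρ_m − ρ_c).
a = d (ρ_c − ρ_w)/(ρ_m − ρ_c) = 4.42 km × 1782/505 = 15.6 km.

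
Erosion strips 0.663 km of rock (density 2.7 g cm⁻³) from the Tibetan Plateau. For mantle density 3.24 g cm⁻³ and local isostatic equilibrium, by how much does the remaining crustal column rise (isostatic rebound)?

Unloading: uplift u = e ρ_c/ρ_m = 0.663 km × 2.7/3.24 = 0.552 km.

0.552 km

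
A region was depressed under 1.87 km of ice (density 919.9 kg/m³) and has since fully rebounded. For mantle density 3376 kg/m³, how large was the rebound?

0.51 km

Removing the load lets mantle flow back in; uplift u satisfies ρ_ice t = ρ_m u.
u = t ρ_ice/ρ_m = 1.87 km × 919.9/3376 = 0.51 km.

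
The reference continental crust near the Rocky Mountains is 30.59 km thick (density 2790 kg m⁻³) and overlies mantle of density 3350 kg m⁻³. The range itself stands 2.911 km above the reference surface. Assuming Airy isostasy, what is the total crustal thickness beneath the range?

Root depth r = h ρ_c / (ρ_m − ρ_c) = 2.911 km × 2790 / 560 = 14.5 km.
Total thickness = T + h + r = 30.59 km + 2.911 km + 14.5 km = 48 km.

48 km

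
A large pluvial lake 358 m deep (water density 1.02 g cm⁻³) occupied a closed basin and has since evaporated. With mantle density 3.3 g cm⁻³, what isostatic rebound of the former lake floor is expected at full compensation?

111 m

u = d ρ_w/ρ_m = 358 m × 1.02/3.3 = 111 m.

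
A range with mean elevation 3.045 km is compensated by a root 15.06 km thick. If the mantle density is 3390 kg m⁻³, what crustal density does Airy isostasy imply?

ρ_c h = (ρ_m − ρ_c) r → ρ_c (h + r) = ρ_m r → ρ_c = ρ_m r / (h + r).
ρ_c = 3390 × 15.06 km / (3.045 km + 15.06 km) = 2820 kg m⁻³.

2820 kg m⁻³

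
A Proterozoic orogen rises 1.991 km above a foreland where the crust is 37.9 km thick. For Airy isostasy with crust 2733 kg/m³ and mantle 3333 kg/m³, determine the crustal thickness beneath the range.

Root depth r = h ρ_c / (ρ_m − ρ_c) = 1.991 km × 2733 / 600 = 9.069 km.
Total thickness = T + h + r = 37.9 km + 1.991 km + 9.069 km = 49 km.

49 km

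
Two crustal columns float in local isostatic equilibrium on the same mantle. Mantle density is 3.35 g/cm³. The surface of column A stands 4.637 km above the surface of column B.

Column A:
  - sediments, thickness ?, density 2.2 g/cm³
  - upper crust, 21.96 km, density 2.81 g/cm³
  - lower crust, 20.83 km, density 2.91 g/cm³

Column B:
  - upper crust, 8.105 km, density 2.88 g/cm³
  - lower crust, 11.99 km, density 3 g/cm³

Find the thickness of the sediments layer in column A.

Take the compensation level at the base of the deeper column (depth z_c below the surface of column A) and equate Σ ρ_i t_i down to z_c; mantle fills any gap and the z_c terms cancel.
Column A: x×2.2 + 21.96×2.81 + 20.83×2.91 + (z_c − 42.79 − x)×3.35
Column B: 4.637×0 + 8.105×2.88 + 11.99×3 + (z_c − 4.637 − 20.095)×3.35
The z_c×3.35 term appears on both sides and cancels. Collect the known terms of each column as K = Σ(ρt)_known − 3.35 × (depth of known layers): K_A = 122.3229 − 3.35×42.79 = −21.0236; K_B = 59.3124 − 3.35×(4.637 + 20.095) = −23.5398.
Balance: K_A − x×(3.35 − 2.2) = K_B, so x = (K_A − K_B)/(3.35 − 2.2) = 2.5162/1.15 = 2.19 km.

2.19 km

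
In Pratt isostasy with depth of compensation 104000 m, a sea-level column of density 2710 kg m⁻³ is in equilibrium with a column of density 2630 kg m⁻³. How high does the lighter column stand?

ρ_ref D = ρ (D + h) → h = D (ρ_ref − ρ)/ρ.
h = 104000 m × (2710 − 2630)/2630 = 3160 m.

3160 m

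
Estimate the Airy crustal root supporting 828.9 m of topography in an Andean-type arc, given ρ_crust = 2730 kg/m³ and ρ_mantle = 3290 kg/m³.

4040 m

In Airy isostatic equilibrium: the weight of the topography is balanced by the buoyancy of the root, ρ_c h = (ρ_m − ρ_c) r.
r = h · ρ_c / (ρ_m − ρ_c) = 828.9 m × 2730 / (3290 − 2730) = 4040 m.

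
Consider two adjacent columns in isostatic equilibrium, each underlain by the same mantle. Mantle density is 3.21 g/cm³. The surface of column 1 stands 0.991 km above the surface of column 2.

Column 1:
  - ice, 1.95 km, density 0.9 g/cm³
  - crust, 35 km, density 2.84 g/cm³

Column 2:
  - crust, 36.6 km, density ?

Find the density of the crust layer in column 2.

2.82 g/cm³

Take the compensation level at the base of the deeper column (depth z_c below the surface of column 1) and equate Σ ρ_i t_i down to z_c; mantle fills any gap and the z_c terms cancel.
Column 1: 1.95×0.9 + 35×2.84 + (z_c − 36.95)×3.21
Column 2: 0.991×0 + 36.6×ρ + (z_c − 0.991 − 36.6)×3.21
The z_c×3.21 term appears on both sides and cancels. Collect the known terms of each column as K = Σ(ρt)_known − 3.21 × (depth of known layers): K_1 = 101.155 − 3.21×36.95 = −17.4545; K_2 = 0 − 3.21×(0.991 + 36.6) = −120.66711.
Balance: K_1 = K_2 + 36.6×ρ, so ρ = (K_1 − K_2)/36.6 = 103.213/36.6 = 2.82 g/cm³.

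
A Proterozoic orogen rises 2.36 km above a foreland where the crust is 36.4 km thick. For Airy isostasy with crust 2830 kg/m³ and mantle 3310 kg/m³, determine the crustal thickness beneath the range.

52.7 km

Root depth r = h ρ_c / (ρ_m − ρ_c) = 2.36 km × 2830 / 480 = 13.91 km.
Total thickness = T + h + r = 36.4 km + 2.36 km + 13.91 km = 52.7 km.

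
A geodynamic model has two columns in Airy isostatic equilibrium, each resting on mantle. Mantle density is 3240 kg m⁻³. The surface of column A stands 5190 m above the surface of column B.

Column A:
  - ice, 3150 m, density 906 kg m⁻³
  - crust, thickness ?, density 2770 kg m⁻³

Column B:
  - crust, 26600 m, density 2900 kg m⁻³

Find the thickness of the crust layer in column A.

Take the compensation level at the base of the deeper column (depth z_c below the surface of column A) and equate Σ ρ_i t_i down to z_c; mantle fills any gap and the z_c terms cancel.
Column A: 3150×906 + x×2770 + (z_c − 3150 − x)×3240
Column B: 5190×0 + 26600×2900 + (z_c − 5190 − 26600)×3240
The z_c×3240 term appears on both sides and cancels. Collect the known terms of each column as K = Σ(ρt)_known − 3240 × (depth of known layers): K_A = 2853900 − 3240×3150 = −7352100; K_B = 77140000 − 3240×(5190 + 26600) = −25859600.
Balance: K_A − x×(3240 − 2770) = K_B, so x = (K_A − K_B)/(3240 − 2770) = 18507500/470 = 39400 m.

39400 m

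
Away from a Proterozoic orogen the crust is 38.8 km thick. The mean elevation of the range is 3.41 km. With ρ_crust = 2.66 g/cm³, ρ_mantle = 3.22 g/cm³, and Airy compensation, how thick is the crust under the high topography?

58.4 km

Root depth r = h ρ_c / (ρ_m − ρ_c) = 3.41 km × 2.66 / 0.56 = 16.2 km.
Total thickness = T + h + r = 38.8 km + 3.41 km + 16.2 km = 58.4 km.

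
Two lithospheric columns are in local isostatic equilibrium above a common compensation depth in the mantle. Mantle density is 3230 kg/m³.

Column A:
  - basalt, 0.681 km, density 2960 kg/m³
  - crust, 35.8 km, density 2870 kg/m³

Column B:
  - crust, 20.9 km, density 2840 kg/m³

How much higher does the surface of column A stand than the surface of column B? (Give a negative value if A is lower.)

For any compensation level in the mantle, the mantle terms cancel and isostasy reduces to e = (Σt_A − Σt_B) − (Σ(ρt)_A − Σ(ρt)_B) / ρ_m.
Σt_A = 36.481 km; Σt_B = 20.9 km; Σ(ρt)_A = 104761.76; Σ(ρt)_B = 59356 (in km·kg/m³).
e = (36.481 − 20.9) − (104761.76 − 59356) / 3230 = 1.52 km.

1.52 km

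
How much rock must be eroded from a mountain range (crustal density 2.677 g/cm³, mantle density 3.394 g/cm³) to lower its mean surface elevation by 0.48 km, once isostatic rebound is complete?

2.27 km

Net drop Δ = e − u = e − e ρ_c/ρ_m = e (ρ_m − ρ_c)/ρ_m.
e = Δ ρ_m/(ρ_m − ρ_c) = 0.48 km × 3.394/0.717 = 2.27 km.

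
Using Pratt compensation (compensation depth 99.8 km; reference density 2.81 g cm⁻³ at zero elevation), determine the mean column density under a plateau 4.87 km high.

Pratt balance: ρ_ref D = ρ (D + h).
ρ = ρ_ref D/(D + h) = 2.81 × 99.8 km/(99.8 km + 4.87 km) = 2.68 g cm⁻³.

2.68 g cm⁻³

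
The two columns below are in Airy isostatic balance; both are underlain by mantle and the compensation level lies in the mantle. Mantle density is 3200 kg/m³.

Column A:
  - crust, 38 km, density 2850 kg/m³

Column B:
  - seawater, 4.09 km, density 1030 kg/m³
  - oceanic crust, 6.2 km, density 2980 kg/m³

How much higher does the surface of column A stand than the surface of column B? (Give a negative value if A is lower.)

For any compensation level in the mantle, the mantle terms cancel and isostasy reduces to e = (Σt_A − Σt_B) − (Σ(ρt)_A − Σ(ρt)_B) / ρ_m.
Σt_A = 38 km; Σt_B = 10.29 km; Σ(ρt)_A = 108300; Σ(ρt)_B = 22688.7 (in km·kg/m³).
e = (38 − 10.29) − (108300 − 22688.7) / 3200 = 0.956 km.

0.956 km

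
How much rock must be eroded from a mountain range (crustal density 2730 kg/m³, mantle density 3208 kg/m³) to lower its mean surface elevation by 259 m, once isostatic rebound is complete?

Net drop Δ = e − u = e − e ρ_c/ρ_m = e (ρ_m − ρ_c)/ρ_m.
e = Δ ρ_m/(ρ_m − ρ_c) = 259 m × 3208/478 = 1740 m.

1740 m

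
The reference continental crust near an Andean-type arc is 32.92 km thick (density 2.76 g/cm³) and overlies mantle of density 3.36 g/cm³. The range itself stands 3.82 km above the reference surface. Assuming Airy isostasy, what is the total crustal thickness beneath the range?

Root depth r = h ρ_c / (ρ_m − ρ_c) = 3.82 km × 2.76 / 0.6 = 17.57 km.
Total thickness = T + h + r = 32.92 km + 3.82 km + 17.57 km = 54.3 km.

54.3 km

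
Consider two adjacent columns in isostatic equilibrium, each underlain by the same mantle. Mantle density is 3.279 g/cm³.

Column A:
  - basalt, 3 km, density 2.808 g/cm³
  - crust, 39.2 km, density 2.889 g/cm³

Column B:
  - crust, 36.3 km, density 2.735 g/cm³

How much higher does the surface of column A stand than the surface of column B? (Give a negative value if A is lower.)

−0.929 km

For any compensation level in the mantle, the mantle terms cancel and isostasy reduces to e = (Σt_A − Σt_B) − (Σ(ρt)_A − Σ(ρt)_B) / ρ_m.
Σt_A = 42.2 km; Σt_B = 36.3 km; Σ(ρt)_A = 121.6728; Σ(ρt)_B = 99.2805 (in km·g/cm³).
e = (42.2 − 36.3) − (121.6728 − 99.2805) / 3.279 = −0.929 km.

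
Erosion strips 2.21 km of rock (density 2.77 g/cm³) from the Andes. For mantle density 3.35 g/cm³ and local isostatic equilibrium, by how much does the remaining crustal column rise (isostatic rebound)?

1.83 km

Unloading: uplift u = e ρ_c/ρ_m = 2.21 km × 2.77/3.35 = 1.83 km.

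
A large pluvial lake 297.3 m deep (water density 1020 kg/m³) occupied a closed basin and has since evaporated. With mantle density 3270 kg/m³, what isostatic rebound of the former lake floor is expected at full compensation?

u = d ρ_w/ρ_m = 297.3 m × 1020/3270 = 92.7 m.

92.7 m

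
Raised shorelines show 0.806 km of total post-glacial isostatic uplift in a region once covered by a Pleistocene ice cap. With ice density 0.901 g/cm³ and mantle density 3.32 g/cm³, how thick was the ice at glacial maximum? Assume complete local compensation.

u = t ρ_ice/ρ_m → t = u ρ_m/ρ_ice = 0.806 km × 3.32/0.901 = 2.97 km.

2.97 km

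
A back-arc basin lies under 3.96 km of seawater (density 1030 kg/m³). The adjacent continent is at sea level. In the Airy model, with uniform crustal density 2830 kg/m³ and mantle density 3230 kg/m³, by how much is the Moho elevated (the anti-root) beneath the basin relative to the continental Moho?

For local isostatic compensation: replacing crust with seawater at the top is compensated by replacing crust with mantle at the base: d (ρ_c − ρ_w) = a (ρ_m − ρ_c).
a = d (ρ_c − ρ_w)/(ρ_m − ρ_c) = 3.96 km × 1800/400 = 17.8 km.

17.8 km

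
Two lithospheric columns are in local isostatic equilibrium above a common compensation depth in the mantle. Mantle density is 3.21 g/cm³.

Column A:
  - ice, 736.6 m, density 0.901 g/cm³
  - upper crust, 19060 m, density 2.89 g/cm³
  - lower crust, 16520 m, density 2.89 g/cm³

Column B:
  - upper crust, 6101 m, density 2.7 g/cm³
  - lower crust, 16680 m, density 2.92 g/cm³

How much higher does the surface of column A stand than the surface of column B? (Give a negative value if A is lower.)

For any compensation level in the mantle, the mantle terms cancel and isostasy reduces to e = (Σt_A − Σt_B) − (Σ(ρt)_A − Σ(ρt)_B) / ρ_m.
Σt_A = 36316.6 m; Σt_B = 22781 m; Σ(ρt)_A = 103489.877; Σ(ρt)_B = 65178.3 (in m·g/cm³).
e = (36316.6 − 22781) − (103489.877 − 65178.3) / 3.21 = 1600 m.

1600 m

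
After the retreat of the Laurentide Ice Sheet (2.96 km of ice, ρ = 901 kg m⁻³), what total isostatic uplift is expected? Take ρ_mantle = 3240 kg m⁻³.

0.823 km

Removing the load lets mantle flow back in; uplift u satisfies ρ_ice t = ρ_m u.
u = t ρ_ice/ρ_m = 2.96 km × 901/3240 = 0.823 km.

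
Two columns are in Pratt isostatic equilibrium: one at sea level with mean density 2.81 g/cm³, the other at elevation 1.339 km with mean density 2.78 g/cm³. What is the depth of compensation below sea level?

124 km

ρ_ref D = ρ (D + h) → D (ρ_ref − ρ) = ρ h.
D = ρ h/(ρ_ref − ρ) = 2.78 × 1.339 km/(2.81 − 2.78) = 124 km.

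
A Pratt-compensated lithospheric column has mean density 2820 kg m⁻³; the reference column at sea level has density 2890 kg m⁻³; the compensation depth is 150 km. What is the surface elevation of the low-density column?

ρ_ref D = ρ (D + h) → h = D (ρ_ref − ρ)/ρ.
h = 150 km × (2890 − 2820)/2820 = 3.72 km.

3.72 km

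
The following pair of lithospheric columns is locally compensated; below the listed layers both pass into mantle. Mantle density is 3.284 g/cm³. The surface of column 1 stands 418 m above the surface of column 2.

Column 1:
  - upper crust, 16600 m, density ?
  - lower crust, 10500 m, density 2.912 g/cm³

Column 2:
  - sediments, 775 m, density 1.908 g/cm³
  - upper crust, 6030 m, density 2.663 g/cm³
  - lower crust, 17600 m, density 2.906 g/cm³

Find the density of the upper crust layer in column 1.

2.75 g/cm³

Take the compensation level at the base of the deeper column (depth z_c below the surface of column 1) and equate Σ ρ_i t_i down to z_c; mantle fills any gap and the z_c terms cancel.
Column 1: 16600×ρ + 10500×2.912 + (z_c − 27100)×3.284
Column 2: 418×0 + 775×1.908 + 6030×2.663 + 17600×2.906 + (z_c − 418 − 24405)×3.284
The z_c×3.284 term appears on both sides and cancels. Collect the known terms of each column as K = Σ(ρt)_known − 3.284 × (depth of known layers): K_1 = 30576 − 3.284×27100 = −58420.4; K_2 = 68682.19 − 3.284×(418 + 24405) = −12836.542.
Balance: K_1 + 16600×ρ = K_2, so ρ = (K_2 − K_1)/16600 = 45583.9/16600 = 2.75 g/cm³.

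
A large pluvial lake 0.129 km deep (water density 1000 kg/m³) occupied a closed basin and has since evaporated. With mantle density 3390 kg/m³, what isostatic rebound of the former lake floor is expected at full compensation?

0.0381 km

u = d ρ_w/ρ_m = 0.129 km × 1000/3390 = 0.0381 km.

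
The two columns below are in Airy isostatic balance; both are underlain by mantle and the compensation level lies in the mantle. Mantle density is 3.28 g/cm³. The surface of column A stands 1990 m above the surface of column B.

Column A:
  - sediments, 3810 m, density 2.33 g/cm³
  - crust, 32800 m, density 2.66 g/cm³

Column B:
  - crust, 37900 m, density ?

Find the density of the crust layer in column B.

2.82 g/cm³

Take the compensation level at the base of the deeper column (depth z_c below the surface of column A) and equate Σ ρ_i t_i down to z_c; mantle fills any gap and the z_c terms cancel.
Column A: 3810×2.33 + 32800×2.66 + (z_c − 36610)×3.28
Column B: 1990×0 + 37900×ρ + (z_c − 1990 − 37900)×3.28
The z_c×3.28 term appears on both sides and cancels. Collect the known terms of each column as K = Σ(ρt)_known − 3.28 × (depth of known layers): K_A = 96125.3 − 3.28×36610 = −23955.5; K_B = 0 − 3.28×(1990 + 37900) = −130839.2.
Balance: K_A = K_B + 37900×ρ, so ρ = (K_A − K_B)/37900 = 106884/37900 = 2.82 g/cm³.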